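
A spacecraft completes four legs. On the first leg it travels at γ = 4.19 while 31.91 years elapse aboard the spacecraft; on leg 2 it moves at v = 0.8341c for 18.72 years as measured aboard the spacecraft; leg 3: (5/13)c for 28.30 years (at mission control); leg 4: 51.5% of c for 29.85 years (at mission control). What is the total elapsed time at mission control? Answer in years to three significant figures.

Leg 1: γ = 4.19; Δt_1 = 4.190 × 31.91 = 133.7 years.
Leg 2: γ = 1/√(1 − 0.8341²) = 1/√0.3043 = 1.813; Δt_2 = 1.813 × 18.72 = 33.94 years.
Leg 3: 28.30 years is already measured at mission control.
Leg 4: 29.85 years is already measured at mission control.
Total: 133.7 + 33.94 + 28.30 + 29.85 years.

Δt = 226 years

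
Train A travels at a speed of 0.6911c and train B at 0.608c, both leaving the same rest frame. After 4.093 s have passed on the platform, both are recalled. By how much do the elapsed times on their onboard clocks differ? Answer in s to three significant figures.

|τ_A − τ_B| = 0.291 s

A: γ = 1/√(1 − 0.6911²) = 1/√0.5224 = 1.384; τ_A = 4.093/1.384 = 2.958 s.
B: γ = 1/√(1 − 0.608²) = 1/√0.6303 = 1.260; τ_B = 4.093/1.260 = 3.250 s.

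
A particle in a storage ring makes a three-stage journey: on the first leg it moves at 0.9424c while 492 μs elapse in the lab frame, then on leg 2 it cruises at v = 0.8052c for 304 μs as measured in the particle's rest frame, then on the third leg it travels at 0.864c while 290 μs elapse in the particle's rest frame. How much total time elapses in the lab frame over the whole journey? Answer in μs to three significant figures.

Δt = 1580 μs

Leg 1: 492 μs is already measured in the lab frame.
Leg 2: γ = 1/√(1 − 0.8052²) = 1/√0.3517 = 1.686; Δt_2 = 1.686 × 304 = 512.6 μs.
Leg 3: γ = 1/√(1 − 0.864²) = 1/√0.2535 = 1.986; Δt_3 = 1.986 × 290 = 576.0 μs.
Total: 492.0 + 512.6 + 576.0 μs.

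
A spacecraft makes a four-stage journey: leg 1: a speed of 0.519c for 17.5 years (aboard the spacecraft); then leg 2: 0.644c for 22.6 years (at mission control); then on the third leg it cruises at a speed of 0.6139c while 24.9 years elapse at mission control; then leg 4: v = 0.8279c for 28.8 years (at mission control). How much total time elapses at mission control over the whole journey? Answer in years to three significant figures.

Δt = 96.8 years

Leg 1: γ = 1/√(1 − 0.519²) = 1/√0.7306 = 1.170; Δt_1 = 1.170 × 17.5 = 20.47 years.
Leg 2: 22.6 years is already measured at mission control.
Leg 3: 24.9 years is already measured at mission control.
Leg 4: 28.8 years is already measured at mission control.
Total: 20.47 + 22.60 + 24.90 + 28.80 years.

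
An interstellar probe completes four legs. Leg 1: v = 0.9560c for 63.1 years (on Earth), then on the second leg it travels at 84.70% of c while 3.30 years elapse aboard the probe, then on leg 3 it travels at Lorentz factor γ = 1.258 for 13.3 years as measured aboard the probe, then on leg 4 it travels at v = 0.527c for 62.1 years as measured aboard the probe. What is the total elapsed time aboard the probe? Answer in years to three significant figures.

Leg 1: γ = 1/√(1 − 0.9560²) = 1/√0.08606 = 3.409; τ_1 = 63.1/3.409 = 18.51 years.
Leg 2: 3.30 years is already measured aboard the probe.
Leg 3: 13.3 years is already measured aboard the probe.
Leg 4: 62.1 years is already measured aboard the probe.
Total: 18.51 + 3.300 + 13.30 + 62.10 years.

τ = 97.2 years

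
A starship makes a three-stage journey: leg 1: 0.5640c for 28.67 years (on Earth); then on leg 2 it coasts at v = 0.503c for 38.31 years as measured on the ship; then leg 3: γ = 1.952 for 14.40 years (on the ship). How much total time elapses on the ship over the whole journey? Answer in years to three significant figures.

Leg 1: γ = 1/√(1 − 0.5640²) = 1/√0.6819 = 1.211; τ_1 = 28.67/1.211 = 23.67 years.
Leg 2: 38.31 years is already measured on the ship.
Leg 3: 14.40 years is already measured on the ship.
Total: 23.67 + 38.31 + 14.40 years.

τ = 76.4 years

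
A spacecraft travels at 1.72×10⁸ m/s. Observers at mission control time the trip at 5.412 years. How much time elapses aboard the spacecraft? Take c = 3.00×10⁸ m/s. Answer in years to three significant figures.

β = 1.72×10⁸/3.00×10⁸ = 0.5733; γ = 1/√(1 − 0.5733²) = 1.221
The interval measured at mission control is the dilated one; the clock aboard the spacecraft measures the proper time τ = Δt/γ = 5.412/1.221 years.

τ = 4.43 years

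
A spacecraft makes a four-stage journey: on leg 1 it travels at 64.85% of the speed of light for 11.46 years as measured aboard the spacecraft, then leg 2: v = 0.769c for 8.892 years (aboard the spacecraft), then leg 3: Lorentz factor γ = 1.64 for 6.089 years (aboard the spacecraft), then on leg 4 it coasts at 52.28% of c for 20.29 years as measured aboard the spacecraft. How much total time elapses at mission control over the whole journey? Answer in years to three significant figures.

Leg 1: β = 0.6485; γ = 1/√(1 − 0.6485²) = 1/√0.5794 = 1.314; Δt_1 = 1.314 × 11.46 = 15.05 years.
Leg 2: γ = 1/√(1 − 0.769²) = 1/√0.4086 = 1.564; Δt_2 = 1.564 × 8.892 = 13.91 years.
Leg 3: γ = 1.64; Δt_3 = 1.640 × 6.089 = 9.986 years.
Leg 4: β = 0.5228; γ = 1/√(1 − 0.5228²) = 1/√0.7267 = 1.173; Δt_4 = 1.173 × 20.29 = 23.80 years.
Total: 15.05 + 13.91 + 9.986 + 23.80 years.

Δt = 62.8 years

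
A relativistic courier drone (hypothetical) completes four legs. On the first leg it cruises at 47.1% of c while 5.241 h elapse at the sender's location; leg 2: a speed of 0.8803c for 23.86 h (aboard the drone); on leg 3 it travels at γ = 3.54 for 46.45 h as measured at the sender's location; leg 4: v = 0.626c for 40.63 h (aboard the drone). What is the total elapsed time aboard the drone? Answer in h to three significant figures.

Leg 1: β = 0.471; γ = 1/√(1 − 0.471²) = 1/√0.7782 = 1.134; τ_1 = 5.241/1.134 = 4.623 h.
Leg 2: 23.86 h is already measured aboard the drone.
Leg 3: γ = 3.54; τ_3 = 46.45/3.540 = 13.12 h.
Leg 4: 40.63 h is already measured aboard the drone.
Total: 4.623 + 23.86 + 13.12 + 40.63 h.

τ = 82.2 h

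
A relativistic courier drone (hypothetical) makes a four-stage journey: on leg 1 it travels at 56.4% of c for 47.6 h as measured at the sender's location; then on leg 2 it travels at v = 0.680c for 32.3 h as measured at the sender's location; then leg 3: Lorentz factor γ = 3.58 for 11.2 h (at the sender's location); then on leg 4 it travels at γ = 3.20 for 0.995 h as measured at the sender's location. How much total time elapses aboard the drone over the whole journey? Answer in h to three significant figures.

Leg 1: β = 0.564; γ = 1/√(1 − 0.564²) = 1/√0.6819 = 1.211; τ_1 = 47.6/1.211 = 39.31 h.
Leg 2: γ = 1/√(1 − 0.680²) = 1/√0.5376 = 1.364; τ_2 = 32.3/1.364 = 23.68 h.
Leg 3: γ = 3.58; τ_3 = 11.2/3.580 = 3.128 h.
Leg 4: γ = 3.20; τ_4 = 0.995/3.200 = 0.3109 h.
Total: 39.31 + 23.68 + 3.128 + 0.3109 h.

τ = 66.4 h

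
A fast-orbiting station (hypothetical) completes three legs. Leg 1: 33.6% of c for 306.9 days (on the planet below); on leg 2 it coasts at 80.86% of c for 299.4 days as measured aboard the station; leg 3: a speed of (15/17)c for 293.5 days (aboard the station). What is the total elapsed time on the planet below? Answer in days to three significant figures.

Δt = 1440 days

Leg 1: 306.9 days is already measured on the planet below.
Leg 2: β = 0.8086; γ = 1/√(1 − 0.8086²) = 1/√0.3462 = 1.700; Δt_2 = 1.700 × 299.4 = 508.9 days.
Leg 3: γ = 1/√(1 − (15/17)²) = 17/8 = 2.125; Δt_3 = 2.125 × 293.5 = 623.7 days.
Total: 306.9 + 508.9 + 623.7 days.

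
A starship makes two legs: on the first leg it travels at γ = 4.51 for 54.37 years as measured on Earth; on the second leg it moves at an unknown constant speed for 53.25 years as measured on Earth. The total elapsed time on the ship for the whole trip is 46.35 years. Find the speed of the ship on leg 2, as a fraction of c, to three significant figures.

β = 0.765

Leg 1: γ = 4.51; τ_1 = 54.37/4.510 = 12.06 years.
Leg 2: speed unknown; τ_2 = 53.25/γ_2.
Total proper time: 12.06 + τ_2 = 46.35, so τ_2 = 46.35 − 12.06 = 34.29 years.
γ_2 = 53.25/34.29 = 1.553; β = √(1 − 1/γ²) = √0.5852.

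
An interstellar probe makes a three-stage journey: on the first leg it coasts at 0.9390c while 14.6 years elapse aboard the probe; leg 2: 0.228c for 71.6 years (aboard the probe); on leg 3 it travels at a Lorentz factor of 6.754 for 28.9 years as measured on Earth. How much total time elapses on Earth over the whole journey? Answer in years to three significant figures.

Leg 1: γ = 1/√(1 − 0.9390²) = 1/√0.1183 = 2.908; Δt_1 = 2.908 × 14.6 = 42.45 years.
Leg 2: γ = 1/√(1 − 0.228²) = 1/√0.9480 = 1.027; Δt_2 = 1.027 × 71.6 = 73.54 years.
Leg 3: 28.9 years is already measured on Earth.
Total: 42.45 + 73.54 + 28.90 years.

Δt = 145 years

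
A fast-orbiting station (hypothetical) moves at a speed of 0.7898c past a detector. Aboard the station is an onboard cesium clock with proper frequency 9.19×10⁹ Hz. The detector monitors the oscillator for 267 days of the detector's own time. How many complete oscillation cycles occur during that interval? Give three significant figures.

N = 1.30×10¹⁷

γ = 1/√(1 − 0.7898²) = 1/√0.3762 = 1.630
During 267 days of lab time, the oscillator's proper time advances by τ = Δt/γ = 267/1.630 = 163.8 days = 1.415×10⁷ s.
N = f × τ = 9.19×10⁹ × 1.415×10⁷ = 1.300×10¹⁷.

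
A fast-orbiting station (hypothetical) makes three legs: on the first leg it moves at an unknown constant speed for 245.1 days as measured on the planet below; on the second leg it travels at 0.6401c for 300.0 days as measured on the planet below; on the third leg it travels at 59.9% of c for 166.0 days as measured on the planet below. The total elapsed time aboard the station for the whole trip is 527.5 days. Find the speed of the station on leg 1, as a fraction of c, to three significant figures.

β = 0.743

Leg 1: speed unknown; τ_1 = 245.1/γ_1.
Leg 2: γ = 1/√(1 − 0.6401²) = 1/√0.5903 = 1.302; τ_2 = 300.0/1.302 = 230.5 days.
Leg 3: β = 0.599; γ = 1/√(1 − 0.599²) = 1/√0.6412 = 1.249; τ_3 = 166.0/1.249 = 132.9 days.
Total proper time: τ_1 + 230.5 + 132.9 = 527.5, so τ_1 = 527.5 − 363.4 = 164.1 days.
γ_1 = 245.1/164.1 = 1.494; β = √(1 − 1/γ²) = √0.5518.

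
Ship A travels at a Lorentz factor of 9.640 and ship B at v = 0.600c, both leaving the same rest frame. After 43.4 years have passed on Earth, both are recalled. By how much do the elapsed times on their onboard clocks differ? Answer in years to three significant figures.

A: γ = 9.640; τ_A = 43.4/9.640 = 4.502 years.
B: γ = 1/√(1 − 0.600²) = 1/√0.6400 = 1.250; τ_B = 43.4/1.250 = 34.72 years.

|τ_A − τ_B| = 30.2 years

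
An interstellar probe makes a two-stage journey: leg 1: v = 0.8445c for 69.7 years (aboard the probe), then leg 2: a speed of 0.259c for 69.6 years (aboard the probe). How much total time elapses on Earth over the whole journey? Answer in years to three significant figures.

Δt = 202 years

Leg 1: γ = 1/√(1 − 0.8445²) = 1/√0.2868 = 1.867; Δt_1 = 1.867 × 69.7 = 130.1 years.
Leg 2: γ = 1/√(1 − 0.259²) = 1/√0.9329 = 1.035; Δt_2 = 1.035 × 69.6 = 72.06 years.
Total: 130.1 + 72.06 years.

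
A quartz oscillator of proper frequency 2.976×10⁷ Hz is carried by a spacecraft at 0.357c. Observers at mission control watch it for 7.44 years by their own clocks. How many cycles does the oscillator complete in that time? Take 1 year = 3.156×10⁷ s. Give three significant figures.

N = 6.53×10¹⁵

γ = 1/√(1 − 0.357²) = 1/√0.8726 = 1.071
During 7.44 years of lab time, the oscillator's proper time advances by τ = Δt/γ = 7.44/1.071 = 6.950 years = 2.193×10⁸ s.
N = f × τ = 2.976×10⁷ × 2.193×10⁸ = 6.527×10¹⁵.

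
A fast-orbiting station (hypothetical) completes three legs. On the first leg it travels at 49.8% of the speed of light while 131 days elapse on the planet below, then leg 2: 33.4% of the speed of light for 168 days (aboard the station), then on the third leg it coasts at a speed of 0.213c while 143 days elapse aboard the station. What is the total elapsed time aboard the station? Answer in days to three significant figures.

Leg 1: β = 0.498; γ = 1/√(1 − 0.498²) = 1/√0.7520 = 1.153; τ_1 = 131/1.153 = 113.6 days.
Leg 2: 168 days is already measured aboard the station.
Leg 3: 143 days is already measured aboard the station.
Total: 113.6 + 168.0 + 143.0 days.

τ = 425 days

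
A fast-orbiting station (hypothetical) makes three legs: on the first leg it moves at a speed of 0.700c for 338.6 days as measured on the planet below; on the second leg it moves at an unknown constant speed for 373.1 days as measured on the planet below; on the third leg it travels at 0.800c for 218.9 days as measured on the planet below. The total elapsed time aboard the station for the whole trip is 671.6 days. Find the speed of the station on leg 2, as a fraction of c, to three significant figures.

Leg 1: γ = 1/√(1 − 0.700²) = 1/√0.5100 = 1.400; τ_1 = 338.6/1.400 = 241.8 days.
Leg 2: speed unknown; τ_2 = 373.1/γ_2.
Leg 3: γ = 1/√(1 − 0.800²) = 5/3 ≈ 1.667; τ_3 = 218.9/1.667 = 131.3 days.
Total proper time: 241.8 + τ_2 + 131.3 = 671.6, so τ_2 = 671.6 − 373.1 = 298.5 days.
γ_2 = 373.1/298.5 = 1.250; β = √(1 − 1/γ²) = √0.3601.

β = 0.600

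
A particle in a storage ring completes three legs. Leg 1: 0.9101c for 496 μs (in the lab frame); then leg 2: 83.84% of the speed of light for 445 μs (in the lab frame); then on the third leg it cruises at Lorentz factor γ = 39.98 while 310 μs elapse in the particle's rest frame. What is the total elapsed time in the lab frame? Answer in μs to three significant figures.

Leg 1: 496 μs is already measured in the lab frame.
Leg 2: 445 μs is already measured in the lab frame.
Leg 3: γ = 39.98; Δt_3 = 39.98 × 310 = 1.239×10⁴ μs.
Total: 496.0 + 445.0 + 1.239×10⁴ μs.

Δt = 1.33×10⁴ μs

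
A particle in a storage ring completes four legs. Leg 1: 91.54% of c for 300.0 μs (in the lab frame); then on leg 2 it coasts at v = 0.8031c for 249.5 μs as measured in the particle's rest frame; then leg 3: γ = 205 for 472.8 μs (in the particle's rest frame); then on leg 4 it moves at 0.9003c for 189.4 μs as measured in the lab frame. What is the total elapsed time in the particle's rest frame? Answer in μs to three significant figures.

Leg 1: β = 0.9154; γ = 1/√(1 − 0.9154²) = 1/√0.1620 = 2.484; τ_1 = 300.0/2.484 = 120.8 μs.
Leg 2: 249.5 μs is already measured in the particle's rest frame.
Leg 3: 472.8 μs is already measured in the particle's rest frame.
Leg 4: γ = 1/√(1 − 0.9003²) = 1/√0.1895 = 2.297; τ_4 = 189.4/2.297 = 82.44 μs.
Total: 120.8 + 249.5 + 472.8 + 82.44 μs.

τ = 926 μs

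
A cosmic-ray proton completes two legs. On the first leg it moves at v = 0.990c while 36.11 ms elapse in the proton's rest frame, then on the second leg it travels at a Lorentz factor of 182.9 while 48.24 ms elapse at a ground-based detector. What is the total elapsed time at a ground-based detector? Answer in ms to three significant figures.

Leg 1: γ = 1/√(1 − 0.990²) = 1/√0.01990 = 7.089; Δt_1 = 7.089 × 36.11 = 256.0 ms.
Leg 2: 48.24 ms is already measured at a ground-based detector.
Total: 256.0 + 48.24 ms.

Δt = 304 ms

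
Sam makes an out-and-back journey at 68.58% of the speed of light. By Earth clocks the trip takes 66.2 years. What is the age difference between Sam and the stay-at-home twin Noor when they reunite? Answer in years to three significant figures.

Δt − τ = 18.0 years

β = 0.6858; γ = 1/√(1 − 0.6858²) = 1/√0.5297 = 1.374
Sam's elapsed proper time: τ = 66.2/1.374 = 48.18 years.
Age gap = Δt − τ = 66.2 − 48.18 years.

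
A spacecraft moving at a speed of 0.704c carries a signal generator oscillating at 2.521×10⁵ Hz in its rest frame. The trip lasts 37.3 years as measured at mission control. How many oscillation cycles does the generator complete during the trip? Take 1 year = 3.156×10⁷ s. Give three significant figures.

N = 2.11×10¹⁴

γ = 1/√(1 − 0.704²) = 1/√0.5044 = 1.408
The oscillator's own cycle count is N = f × τ where τ is the proper time aboard the spacecraft. τ = Δt/γ = 37.3/1.408 = 26.49 years = 8.360×10⁸ s.
N = 2.521×10⁵ × 8.360×10⁸ = 2.108×10¹⁴.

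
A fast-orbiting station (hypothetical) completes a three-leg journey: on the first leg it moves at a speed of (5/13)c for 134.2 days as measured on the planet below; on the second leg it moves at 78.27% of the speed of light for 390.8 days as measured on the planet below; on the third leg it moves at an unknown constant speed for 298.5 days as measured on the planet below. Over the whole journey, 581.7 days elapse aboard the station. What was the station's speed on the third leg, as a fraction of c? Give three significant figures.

β = 0.695

Leg 1: γ = 1/√(1 − (5/13)²) = 13/12 ≈ 1.083; τ_1 = 134.2/1.083 = 123.9 days.
Leg 2: β = 0.7827; γ = 1/√(1 − 0.7827²) = 1/√0.3874 = 1.607; τ_2 = 390.8/1.607 = 243.2 days.
Leg 3: speed unknown; τ_3 = 298.5/γ_3.
Total proper time: 123.9 + 243.2 + τ_3 = 581.7, so τ_3 = 581.7 − 367.1 = 214.6 days.
γ_3 = 298.5/214.6 = 1.391; β = √(1 − 1/γ²) = √0.4832.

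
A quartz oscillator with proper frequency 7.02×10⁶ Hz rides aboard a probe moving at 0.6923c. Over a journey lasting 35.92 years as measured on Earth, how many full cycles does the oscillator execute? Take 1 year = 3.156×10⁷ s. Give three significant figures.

γ = 1/√(1 − 0.6923²) = 1/√0.5207 = 1.386
The oscillator's own cycle count is N = f × τ where τ is the proper time aboard the probe. τ = Δt/γ = 35.92/1.386 = 25.92 years = 8.180×10⁸ s.
N = 7.02×10⁶ × 8.180×10⁸ = 5.743×10¹⁵.

N = 5.74×10¹⁵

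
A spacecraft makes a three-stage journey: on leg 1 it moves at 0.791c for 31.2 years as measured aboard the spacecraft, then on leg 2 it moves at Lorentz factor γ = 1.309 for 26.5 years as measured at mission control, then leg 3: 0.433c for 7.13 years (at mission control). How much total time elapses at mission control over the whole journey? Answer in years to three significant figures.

Leg 1: γ = 1/√(1 − 0.791²) = 1/√0.3743 = 1.634; Δt_1 = 1.634 × 31.2 = 51.00 years.
Leg 2: 26.5 years is already measured at mission control.
Leg 3: 7.13 years is already measured at mission control.
Total: 51.00 + 26.50 + 7.130 years.

Δt = 84.6 years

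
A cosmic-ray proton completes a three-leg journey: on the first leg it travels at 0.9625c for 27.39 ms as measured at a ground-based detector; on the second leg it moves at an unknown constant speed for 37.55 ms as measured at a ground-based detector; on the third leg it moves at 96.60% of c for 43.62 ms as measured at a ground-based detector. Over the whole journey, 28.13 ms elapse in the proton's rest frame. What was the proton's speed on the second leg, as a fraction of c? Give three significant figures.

Leg 1: γ = 1/√(1 − 0.9625²) = 1/√0.07359 = 3.686; τ_1 = 27.39/3.686 = 7.430 ms.
Leg 2: speed unknown; τ_2 = 37.55/γ_2.
Leg 3: β = 0.9660; γ = 1/√(1 − 0.9660²) = 1/√0.06684 = 3.868; τ_3 = 43.62/3.868 = 11.28 ms.
Total proper time: 7.430 + τ_2 + 11.28 = 28.13, so τ_2 = 28.13 − 18.71 = 9.422 ms.
γ_2 = 37.55/9.422 = 3.985; β = √(1 − 1/γ²) = √0.9370.

β = 0.968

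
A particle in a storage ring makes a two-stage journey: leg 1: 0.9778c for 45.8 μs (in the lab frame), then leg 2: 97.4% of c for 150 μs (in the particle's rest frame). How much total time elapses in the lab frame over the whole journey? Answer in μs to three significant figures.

Δt = 708 μs

Leg 1: 45.8 μs is already measured in the lab frame.
Leg 2: β = 0.974; γ = 1/√(1 − 0.974²) = 1/√0.05132 = 4.414; Δt_2 = 4.414 × 150 = 662.1 μs.
Total: 45.80 + 662.1 μs.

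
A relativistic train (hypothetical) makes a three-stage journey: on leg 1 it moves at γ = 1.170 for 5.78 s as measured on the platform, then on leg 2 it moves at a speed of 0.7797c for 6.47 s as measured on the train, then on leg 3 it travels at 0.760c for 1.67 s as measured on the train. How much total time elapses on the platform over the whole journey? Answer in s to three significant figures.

Δt = 18.7 s

Leg 1: 5.78 s is already measured on the platform.
Leg 2: γ = 1/√(1 − 0.7797²) = 1/√0.3921 = 1.597; Δt_2 = 1.597 × 6.47 = 10.33 s.
Leg 3: γ = 1/√(1 − 0.760²) = 1/√0.4224 = 1.539; Δt_3 = 1.539 × 1.67 = 2.570 s.
Total: 5.780 + 10.33 + 2.570 s.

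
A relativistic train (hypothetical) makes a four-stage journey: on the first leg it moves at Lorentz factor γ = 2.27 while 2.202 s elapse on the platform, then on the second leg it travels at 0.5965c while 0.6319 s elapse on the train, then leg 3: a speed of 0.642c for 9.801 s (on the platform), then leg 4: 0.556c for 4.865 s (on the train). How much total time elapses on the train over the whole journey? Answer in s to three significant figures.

Leg 1: γ = 2.27; τ_1 = 2.202/2.270 = 0.9700 s.
Leg 2: 0.6319 s is already measured on the train.
Leg 3: γ = 1/√(1 − 0.642²) = 1/√0.5878 = 1.304; τ_3 = 9.801/1.304 = 7.514 s.
Leg 4: 4.865 s is already measured on the train.
Total: 0.9700 + 0.6319 + 7.514 + 4.865 s.

τ = 14.0 s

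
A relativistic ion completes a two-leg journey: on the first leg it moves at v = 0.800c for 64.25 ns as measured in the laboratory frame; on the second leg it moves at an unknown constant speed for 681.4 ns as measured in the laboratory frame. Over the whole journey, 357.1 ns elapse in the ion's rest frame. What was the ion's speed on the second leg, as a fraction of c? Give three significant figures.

β = 0.884

Leg 1: γ = 1/√(1 − 0.800²) = 1/√0.3600 = 1.667; τ_1 = 64.25/1.667 = 38.55 ns.
Leg 2: speed unknown; τ_2 = 681.4/γ_2.
Total proper time: 38.55 + τ_2 = 357.1, so τ_2 = 357.1 − 38.55 = 318.6 ns.
γ_2 = 681.4/318.6 = 2.139; β = √(1 − 1/γ²) = √0.7814.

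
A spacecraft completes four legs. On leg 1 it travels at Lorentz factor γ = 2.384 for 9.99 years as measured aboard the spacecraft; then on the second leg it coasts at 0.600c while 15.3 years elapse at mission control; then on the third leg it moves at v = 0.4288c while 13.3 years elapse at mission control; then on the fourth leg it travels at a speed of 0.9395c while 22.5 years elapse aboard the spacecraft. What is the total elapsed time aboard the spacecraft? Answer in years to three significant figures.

τ = 56.7 years

Leg 1: 9.99 years is already measured aboard the spacecraft.
Leg 2: γ = 1/√(1 − 0.600²) = 5/4 = 1.250; τ_2 = 15.3/1.250 = 12.24 years.
Leg 3: γ = 1/√(1 − 0.4288²) = 1/√0.8161 = 1.107; τ_3 = 13.3/1.107 = 12.02 years.
Leg 4: 22.5 years is already measured aboard the spacecraft.
Total: 9.990 + 12.24 + 12.02 + 22.50 years.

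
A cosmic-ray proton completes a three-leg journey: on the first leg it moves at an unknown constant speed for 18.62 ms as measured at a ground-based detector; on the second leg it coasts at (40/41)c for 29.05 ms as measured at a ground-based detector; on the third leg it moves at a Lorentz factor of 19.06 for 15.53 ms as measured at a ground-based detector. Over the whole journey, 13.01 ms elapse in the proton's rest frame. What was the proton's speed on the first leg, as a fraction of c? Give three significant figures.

Leg 1: speed unknown; τ_1 = 18.62/γ_1.
Leg 2: γ = 1/√(1 − (40/41)²) = 41/9 ≈ 4.556; τ_2 = 29.05/4.556 = 6.377 ms.
Leg 3: γ = 19.06; τ_3 = 15.53/19.06 = 0.8148 ms.
Total proper time: τ_1 + 6.377 + 0.8148 = 13.01, so τ_1 = 13.01 − 7.192 = 5.818 ms.
γ_1 = 18.62/5.818 = 3.200; β = √(1 − 1/γ²) = √0.9024.

β = 0.950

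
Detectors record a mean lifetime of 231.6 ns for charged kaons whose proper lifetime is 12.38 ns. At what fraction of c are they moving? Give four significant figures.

γ = Δt/τ₀ = 231.6/12.38 = 18.71
β = √(1 − 1/γ²) = √(1 − 0.002857) = √0.9971

β = 0.9986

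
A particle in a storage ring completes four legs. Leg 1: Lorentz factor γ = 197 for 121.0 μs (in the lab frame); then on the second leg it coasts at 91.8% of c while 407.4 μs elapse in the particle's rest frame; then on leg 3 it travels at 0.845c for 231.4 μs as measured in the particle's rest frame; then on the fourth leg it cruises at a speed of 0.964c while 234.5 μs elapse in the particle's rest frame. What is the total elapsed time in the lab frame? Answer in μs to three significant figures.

Leg 1: 121.0 μs is already measured in the lab frame.
Leg 2: β = 0.918; γ = 1/√(1 − 0.918²) = 1/√0.1573 = 2.522; Δt_2 = 2.522 × 407.4 = 1027 μs.
Leg 3: γ = 1/√(1 − 0.845²) = 1/√0.2860 = 1.870; Δt_3 = 1.870 × 231.4 = 432.7 μs.
Leg 4: γ = 1/√(1 − 0.964²) = 1/√0.07070 = 3.761; Δt_4 = 3.761 × 234.5 = 881.9 μs.
Total: 121.0 + 1027 + 432.7 + 881.9 μs.

Δt = 2460 μs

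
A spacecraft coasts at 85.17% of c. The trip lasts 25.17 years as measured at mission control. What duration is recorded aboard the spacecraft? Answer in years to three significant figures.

τ = 13.2 years

β = 0.8517; γ = 1/√(1 − 0.8517²) = 1/√0.2746 = 1.908
The interval measured at mission control is the dilated one; the clock aboard the spacecraft measures the proper time τ = Δt/γ = 25.17/1.908 years.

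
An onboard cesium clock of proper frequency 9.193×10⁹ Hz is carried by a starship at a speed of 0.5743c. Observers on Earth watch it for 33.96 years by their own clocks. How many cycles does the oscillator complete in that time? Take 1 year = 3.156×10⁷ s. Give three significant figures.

N = 8.07×10¹⁸

γ = 1/√(1 − 0.5743²) = 1/√0.6702 = 1.222
During 33.96 years of lab time, the oscillator's proper time advances by τ = Δt/γ = 33.96/1.222 = 27.80 years = 8.774×10⁸ s.
N = f × τ = 9.193×10⁹ × 8.774×10⁸ = 8.066×10¹⁸.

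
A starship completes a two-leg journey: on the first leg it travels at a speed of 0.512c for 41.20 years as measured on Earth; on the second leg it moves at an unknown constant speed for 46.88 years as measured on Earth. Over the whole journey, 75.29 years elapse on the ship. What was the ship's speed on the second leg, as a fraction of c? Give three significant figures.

Leg 1: γ = 1/√(1 − 0.512²) = 1/√0.7379 = 1.164; τ_1 = 41.20/1.164 = 35.39 years.
Leg 2: speed unknown; τ_2 = 46.88/γ_2.
Total proper time: 35.39 + τ_2 = 75.29, so τ_2 = 75.29 − 35.39 = 39.90 years.
γ_2 = 46.88/39.90 = 1.175; β = √(1 − 1/γ²) = √0.2756.

β = 0.525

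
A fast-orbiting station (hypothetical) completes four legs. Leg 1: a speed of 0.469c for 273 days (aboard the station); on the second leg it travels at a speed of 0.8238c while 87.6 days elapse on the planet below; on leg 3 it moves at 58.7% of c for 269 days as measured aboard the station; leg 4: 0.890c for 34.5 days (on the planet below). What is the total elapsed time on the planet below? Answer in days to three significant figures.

Δt = 763 days

Leg 1: γ = 1/√(1 − 0.469²) = 1/√0.7800 = 1.132; Δt_1 = 1.132 × 273 = 309.1 days.
Leg 2: 87.6 days is already measured on the planet below.
Leg 3: β = 0.587; γ = 1/√(1 − 0.587²) = 1/√0.6554 = 1.235; Δt_3 = 1.235 × 269 = 332.3 days.
Leg 4: 34.5 days is already measured on the planet below.
Total: 309.1 + 87.60 + 332.3 + 34.50 days.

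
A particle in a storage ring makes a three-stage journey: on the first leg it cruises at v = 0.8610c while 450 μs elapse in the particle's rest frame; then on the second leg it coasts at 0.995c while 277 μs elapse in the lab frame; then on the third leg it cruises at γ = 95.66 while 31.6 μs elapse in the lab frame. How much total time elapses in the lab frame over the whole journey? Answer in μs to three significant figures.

Leg 1: γ = 1/√(1 − 0.8610²) = 1/√0.2587 = 1.966; Δt_1 = 1.966 × 450 = 884.8 μs.
Leg 2: 277 μs is already measured in the lab frame.
Leg 3: 31.6 μs is already measured in the lab frame.
Total: 884.8 + 277.0 + 31.60 μs.

Δt = 1190 μs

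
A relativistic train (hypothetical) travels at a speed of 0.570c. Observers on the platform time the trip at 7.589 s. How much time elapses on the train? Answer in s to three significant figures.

τ = 6.24 s

γ = 1/√(1 − 0.570²) = 1/√0.6751 = 1.217
The interval measured on the platform is the dilated one; the clock on the train measures the proper time τ = Δt/γ = 7.589/1.217 s.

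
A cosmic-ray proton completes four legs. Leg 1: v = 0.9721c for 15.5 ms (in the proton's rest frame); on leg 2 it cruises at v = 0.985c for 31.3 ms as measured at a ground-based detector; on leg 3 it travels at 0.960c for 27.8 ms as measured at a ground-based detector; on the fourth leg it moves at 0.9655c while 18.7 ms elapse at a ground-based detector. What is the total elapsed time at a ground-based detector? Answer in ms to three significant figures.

Δt = 144 ms

Leg 1: γ = 1/√(1 − 0.9721²) = 1/√0.05502 = 4.263; Δt_1 = 4.263 × 15.5 = 66.08 ms.
Leg 2: 31.3 ms is already measured at a ground-based detector.
Leg 3: 27.8 ms is already measured at a ground-based detector.
Leg 4: 18.7 ms is already measured at a ground-based detector.
Total: 66.08 + 31.30 + 27.80 + 18.70 ms.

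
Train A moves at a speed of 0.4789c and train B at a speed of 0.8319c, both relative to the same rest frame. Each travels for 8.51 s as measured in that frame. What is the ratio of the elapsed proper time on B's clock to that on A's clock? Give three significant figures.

A: γ = 1/√(1 − 0.4789²) = 1/√0.7707 = 1.139. B: γ = 1/√(1 − 0.8319²) = 1/√0.3079 = 1.802.
τ_A/τ_B = γ_B/γ_A = 1.802/1.139 = 1.582, so τ_B/τ_A = 0.6321.

τ_B/τ_A = 0.632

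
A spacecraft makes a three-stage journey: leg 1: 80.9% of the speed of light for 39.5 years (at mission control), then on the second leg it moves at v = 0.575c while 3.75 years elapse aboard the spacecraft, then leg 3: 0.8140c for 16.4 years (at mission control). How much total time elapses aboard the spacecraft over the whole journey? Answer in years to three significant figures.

τ = 36.5 years

Leg 1: β = 0.809; γ = 1/√(1 − 0.809²) = 1/√0.3455 = 1.701; τ_1 = 39.5/1.701 = 23.22 years.
Leg 2: 3.75 years is already measured aboard the spacecraft.
Leg 3: γ = 1/√(1 − 0.8140²) = 1/√0.3374 = 1.722; τ_3 = 16.4/1.722 = 9.526 years.
Total: 23.22 + 3.750 + 9.526 years.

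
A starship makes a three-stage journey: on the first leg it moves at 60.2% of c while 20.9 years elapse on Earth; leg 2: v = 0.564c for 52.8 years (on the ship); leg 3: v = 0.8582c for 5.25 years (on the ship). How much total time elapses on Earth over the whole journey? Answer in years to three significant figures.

Leg 1: 20.9 years is already measured on Earth.
Leg 2: γ = 1/√(1 − 0.564²) = 1/√0.6819 = 1.211; Δt_2 = 1.211 × 52.8 = 63.94 years.
Leg 3: γ = 1/√(1 − 0.8582²) = 1/√0.2635 = 1.948; Δt_3 = 1.948 × 5.25 = 10.23 years.
Total: 20.90 + 63.94 + 10.23 years.

Δt = 95.1 years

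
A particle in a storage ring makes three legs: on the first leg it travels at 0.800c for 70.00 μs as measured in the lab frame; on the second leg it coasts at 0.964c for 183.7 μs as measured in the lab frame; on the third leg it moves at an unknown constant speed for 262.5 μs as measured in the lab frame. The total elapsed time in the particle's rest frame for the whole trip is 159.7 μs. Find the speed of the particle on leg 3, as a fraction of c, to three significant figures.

Leg 1: γ = 1/√(1 − 0.800²) = 5/3 ≈ 1.667; τ_1 = 70.00/1.667 = 42.00 μs.
Leg 2: γ = 1/√(1 − 0.964²) = 1/√0.07070 = 3.761; τ_2 = 183.7/3.761 = 48.85 μs.
Leg 3: speed unknown; τ_3 = 262.5/γ_3.
Total proper time: 42.00 + 48.85 + τ_3 = 159.7, so τ_3 = 159.7 − 90.85 = 68.85 μs.
γ_3 = 262.5/68.85 = 3.812; β = √(1 − 1/γ²) = √0.9312.

β = 0.965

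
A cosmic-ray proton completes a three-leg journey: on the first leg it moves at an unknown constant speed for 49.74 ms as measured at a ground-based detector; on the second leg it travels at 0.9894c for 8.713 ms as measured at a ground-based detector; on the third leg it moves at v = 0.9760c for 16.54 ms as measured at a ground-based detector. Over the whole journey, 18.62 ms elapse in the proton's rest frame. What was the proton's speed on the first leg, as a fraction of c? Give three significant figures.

Leg 1: speed unknown; τ_1 = 49.74/γ_1.
Leg 2: γ = 1/√(1 − 0.9894²) = 1/√0.02109 = 6.886; τ_2 = 8.713/6.886 = 1.265 ms.
Leg 3: γ = 1/√(1 − 0.9760²) = 1/√0.04742 = 4.592; τ_3 = 16.54/4.592 = 3.602 ms.
Total proper time: τ_1 + 1.265 + 3.602 = 18.62, so τ_1 = 18.62 − 4.867 = 13.75 ms.
γ_1 = 49.74/13.75 = 3.617; β = √(1 − 1/γ²) = √0.9236.

β = 0.961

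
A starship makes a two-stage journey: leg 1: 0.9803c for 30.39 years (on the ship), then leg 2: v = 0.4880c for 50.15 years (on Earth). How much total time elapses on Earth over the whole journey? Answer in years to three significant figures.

Δt = 204 years

Leg 1: γ = 1/√(1 − 0.9803²) = 1/√0.03901 = 5.063; Δt_1 = 5.063 × 30.39 = 153.9 years.
Leg 2: 50.15 years is already measured on Earth.
Total: 153.9 + 50.15 years.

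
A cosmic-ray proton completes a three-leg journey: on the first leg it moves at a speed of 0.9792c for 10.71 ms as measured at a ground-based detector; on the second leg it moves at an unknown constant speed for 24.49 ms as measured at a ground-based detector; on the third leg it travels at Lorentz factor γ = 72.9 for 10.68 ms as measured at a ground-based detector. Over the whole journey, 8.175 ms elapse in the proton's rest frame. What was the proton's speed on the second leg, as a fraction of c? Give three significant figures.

β = 0.971

Leg 1: γ = 1/√(1 − 0.9792²) = 1/√0.04117 = 4.929; τ_1 = 10.71/4.929 = 2.173 ms.
Leg 2: speed unknown; τ_2 = 24.49/γ_2.
Leg 3: γ = 72.9; τ_3 = 10.68/72.90 = 0.1465 ms.
Total proper time: 2.173 + τ_2 + 0.1465 = 8.175, so τ_2 = 8.175 − 2.320 = 5.855 ms.
γ_2 = 24.49/5.855 = 4.182; β = √(1 − 1/γ²) = √0.9428.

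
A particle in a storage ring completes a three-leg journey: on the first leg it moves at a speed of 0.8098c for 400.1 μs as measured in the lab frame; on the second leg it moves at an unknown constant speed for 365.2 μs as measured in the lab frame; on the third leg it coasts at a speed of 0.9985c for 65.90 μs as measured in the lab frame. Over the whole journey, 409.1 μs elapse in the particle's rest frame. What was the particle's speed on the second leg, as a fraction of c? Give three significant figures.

β = 0.884

Leg 1: γ = 1/√(1 − 0.8098²) = 1/√0.3442 = 1.704; τ_1 = 400.1/1.704 = 234.7 μs.
Leg 2: speed unknown; τ_2 = 365.2/γ_2.
Leg 3: γ = 1/√(1 − 0.9985²) = 1/√0.002998 = 18.26; τ_3 = 65.90/18.26 = 3.608 μs.
Total proper time: 234.7 + τ_2 + 3.608 = 409.1, so τ_2 = 409.1 − 238.3 = 170.8 μs.
γ_2 = 365.2/170.8 = 2.139; β = √(1 − 1/γ²) = √0.7814.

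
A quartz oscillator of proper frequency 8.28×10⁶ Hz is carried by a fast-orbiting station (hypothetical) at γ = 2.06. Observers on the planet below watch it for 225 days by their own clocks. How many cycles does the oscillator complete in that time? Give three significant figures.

γ = 2.06
During 225 days of lab time, the oscillator's proper time advances by τ = Δt/γ = 225/2.060 = 109.2 days = 9.437×10⁶ s.
N = f × τ = 8.28×10⁶ × 9.437×10⁶ = 7.814×10¹³.

N = 7.81×10¹³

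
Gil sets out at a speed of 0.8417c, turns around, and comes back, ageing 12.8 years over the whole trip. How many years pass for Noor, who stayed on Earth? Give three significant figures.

Δt = 23.7 years

γ = 1/√(1 − 0.8417²) = 1/√0.2915 = 1.852
Earth-frame duration is the dilated interval: Δt = γτ = 1.852 × 12.8 years.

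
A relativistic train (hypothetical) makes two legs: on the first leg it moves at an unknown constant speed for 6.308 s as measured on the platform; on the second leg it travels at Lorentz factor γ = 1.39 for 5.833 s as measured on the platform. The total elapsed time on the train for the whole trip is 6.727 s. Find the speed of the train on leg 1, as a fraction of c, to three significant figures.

β = 0.916

Leg 1: speed unknown; τ_1 = 6.308/γ_1.
Leg 2: γ = 1.39; τ_2 = 5.833/1.390 = 4.196 s.
Total proper time: τ_1 + 4.196 = 6.727, so τ_1 = 6.727 − 4.196 = 2.531 s.
γ_1 = 6.308/2.531 = 2.493; β = √(1 − 1/γ²) = √0.8391.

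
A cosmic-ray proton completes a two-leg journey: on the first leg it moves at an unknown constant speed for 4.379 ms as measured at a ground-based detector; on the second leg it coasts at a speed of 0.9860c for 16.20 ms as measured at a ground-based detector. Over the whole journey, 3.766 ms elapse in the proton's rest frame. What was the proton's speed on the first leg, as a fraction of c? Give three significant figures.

Leg 1: speed unknown; τ_1 = 4.379/γ_1.
Leg 2: γ = 1/√(1 − 0.9860²) = 1/√0.02780 = 5.997; τ_2 = 16.20/5.997 = 2.701 ms.
Total proper time: τ_1 + 2.701 = 3.766, so τ_1 = 3.766 − 2.701 = 1.065 ms.
γ_1 = 4.379/1.065 = 4.113; β = √(1 − 1/γ²) = √0.9409.

β = 0.970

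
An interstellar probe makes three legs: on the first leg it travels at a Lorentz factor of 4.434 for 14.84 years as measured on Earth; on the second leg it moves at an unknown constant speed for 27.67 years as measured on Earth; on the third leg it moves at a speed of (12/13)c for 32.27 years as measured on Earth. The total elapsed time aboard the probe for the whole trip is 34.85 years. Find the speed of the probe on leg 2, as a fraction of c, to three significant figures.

β = 0.724

Leg 1: γ = 4.434; τ_1 = 14.84/4.434 = 3.347 years.
Leg 2: speed unknown; τ_2 = 27.67/γ_2.
Leg 3: γ = 1/√(1 − (12/13)²) = 13/5 = 2.600; τ_3 = 32.27/2.600 = 12.41 years.
Total proper time: 3.347 + τ_2 + 12.41 = 34.85, so τ_2 = 34.85 − 15.76 = 19.09 years.
γ_2 = 27.67/19.09 = 1.449; β = √(1 − 1/γ²) = √0.5239.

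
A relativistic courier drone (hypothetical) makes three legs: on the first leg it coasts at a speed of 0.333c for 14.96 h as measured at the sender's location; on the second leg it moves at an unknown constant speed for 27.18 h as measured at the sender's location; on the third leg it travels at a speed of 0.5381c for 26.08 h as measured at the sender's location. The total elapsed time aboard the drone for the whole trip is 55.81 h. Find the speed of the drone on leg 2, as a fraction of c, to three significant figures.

Leg 1: γ = 1/√(1 − 0.333²) = 1/√0.8891 = 1.061; τ_1 = 14.96/1.061 = 14.11 h.
Leg 2: speed unknown; τ_2 = 27.18/γ_2.
Leg 3: γ = 1/√(1 − 0.5381²) = 1/√0.7104 = 1.186; τ_3 = 26.08/1.186 = 21.98 h.
Total proper time: 14.11 + τ_2 + 21.98 = 55.81, so τ_2 = 55.81 − 36.09 = 19.72 h.
γ_2 = 27.18/19.72 = 1.378; β = √(1 − 1/γ²) = √0.4735.

β = 0.688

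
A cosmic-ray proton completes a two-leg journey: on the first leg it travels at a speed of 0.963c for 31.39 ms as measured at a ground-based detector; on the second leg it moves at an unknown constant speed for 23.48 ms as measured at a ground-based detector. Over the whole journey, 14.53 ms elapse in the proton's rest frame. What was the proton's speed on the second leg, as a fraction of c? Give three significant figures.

Leg 1: γ = 1/√(1 − 0.963²) = 1/√0.07263 = 3.711; τ_1 = 31.39/3.711 = 8.460 ms.
Leg 2: speed unknown; τ_2 = 23.48/γ_2.
Total proper time: 8.460 + τ_2 = 14.53, so τ_2 = 14.53 − 8.460 = 6.070 ms.
γ_2 = 23.48/6.070 = 3.868; β = √(1 − 1/γ²) = √0.9332.

β = 0.966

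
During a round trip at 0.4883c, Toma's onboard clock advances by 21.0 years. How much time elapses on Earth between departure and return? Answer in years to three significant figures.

γ = 1/√(1 − 0.4883²) = 1/√0.7616 = 1.146
Earth-frame duration is the dilated interval: Δt = γτ = 1.146 × 21.0 years.

Δt = 24.1 years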